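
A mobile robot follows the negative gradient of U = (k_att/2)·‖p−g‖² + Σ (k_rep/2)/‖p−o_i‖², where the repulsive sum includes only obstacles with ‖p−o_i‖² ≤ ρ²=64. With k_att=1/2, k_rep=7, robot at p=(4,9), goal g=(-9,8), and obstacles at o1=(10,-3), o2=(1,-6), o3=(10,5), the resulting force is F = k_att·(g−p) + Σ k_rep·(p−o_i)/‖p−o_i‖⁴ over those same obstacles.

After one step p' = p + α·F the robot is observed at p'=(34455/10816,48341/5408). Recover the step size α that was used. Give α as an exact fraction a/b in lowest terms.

F_att = 1/2·(g−p) = 1/2·(-13,-1) = (-6.5000,-0.5000)
o1: d²=180 > ρ²=64 → inactive
o2: d²=234 > ρ²=64 → inactive
o3: d²=52 ≤ ρ²=64; F_rep = 7·(-6,4)/52² = (-0.0155,0.0104)
F = F_att + ΣF_rep = (-6.5155,-0.4896)
Δp = p'−p = (-0.8144,-0.0612); α = Δx/Fx = (-8809/10816) / (-8809/1352) = 1/8
check: Δy/Fy = (-331/5408) / (-331/676) = 1/8 ✓

α = 1/8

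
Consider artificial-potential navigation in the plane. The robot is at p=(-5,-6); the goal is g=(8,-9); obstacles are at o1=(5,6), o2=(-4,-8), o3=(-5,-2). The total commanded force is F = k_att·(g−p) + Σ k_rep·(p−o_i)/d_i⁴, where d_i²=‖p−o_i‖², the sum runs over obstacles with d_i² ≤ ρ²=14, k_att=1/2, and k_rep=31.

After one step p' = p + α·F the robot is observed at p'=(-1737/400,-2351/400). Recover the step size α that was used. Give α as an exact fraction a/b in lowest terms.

α = 1/8

F_att = 1/2·(g−p) = 1/2·(13,-3) = (6.5000,-1.5000)
o1: d²=244 > ρ²=14 → inactive
o2: d²=5 ≤ ρ²=14; F_rep = 31·(-1,2)/5² = (-1.2400,2.4800)
o3: d²=16 > ρ²=14 → inactive
F = F_att + ΣF_rep = (5.2600,0.9800)
Δp = p'−p = (0.6575,0.1225); α = Δx/Fx = (263/400) / (263/50) = 1/8
check: Δy/Fy = (49/400) / (49/50) = 1/8 ✓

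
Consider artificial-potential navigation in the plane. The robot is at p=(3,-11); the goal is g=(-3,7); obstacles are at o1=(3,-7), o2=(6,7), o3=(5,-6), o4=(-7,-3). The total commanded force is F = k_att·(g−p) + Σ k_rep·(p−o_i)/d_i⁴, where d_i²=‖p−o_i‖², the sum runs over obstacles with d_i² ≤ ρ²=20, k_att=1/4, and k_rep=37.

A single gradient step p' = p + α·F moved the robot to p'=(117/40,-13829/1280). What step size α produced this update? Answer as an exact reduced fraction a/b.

α = 1/20

F_att = 1/4·(g−p) = 1/4·(-6,18) = (-1.5000,4.5000)
o1: d²=16 ≤ ρ²=20; F_rep = 37·(0,-4)/16² = (0.0000,-0.5781)
o2: d²=333 > ρ²=20 → inactive
o3: d²=29 > ρ²=20 → inactive
o4: d²=164 > ρ²=20 → inactive
F = F_att + ΣF_rep = (-1.5000,3.9219)
Δp = p'−p = (-0.0750,0.1961); α = Δx/Fx = (-3/40) / (-3/2) = 1/20
check: Δy/Fy = (251/1280) / (251/64) = 1/20 ✓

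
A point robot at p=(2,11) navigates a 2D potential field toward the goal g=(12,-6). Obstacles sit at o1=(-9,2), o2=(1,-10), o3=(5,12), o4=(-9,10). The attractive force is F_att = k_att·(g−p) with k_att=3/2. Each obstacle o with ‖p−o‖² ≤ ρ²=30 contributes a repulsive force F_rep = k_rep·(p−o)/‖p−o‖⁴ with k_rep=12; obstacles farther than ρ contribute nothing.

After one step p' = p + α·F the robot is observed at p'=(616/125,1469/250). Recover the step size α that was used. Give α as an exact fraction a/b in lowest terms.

F_att = 3/2·(g−p) = 3/2·(10,-17) = (15.0000,-25.5000)
o1: d²=202 > ρ²=30 → inactive
o2: d²=442 > ρ²=30 → inactive
o3: d²=10 ≤ ρ²=30; F_rep = 12·(-3,-1)/10² = (-0.3600,-0.1200)
o4: d²=122 > ρ²=30 → inactive
F = F_att + ΣF_rep = (14.6400,-25.6200)
Δp = p'−p = (2.9280,-5.1240); α = Δx/Fx = (366/125) / (366/25) = 1/5
check: Δy/Fy = (-1281/250) / (-1281/50) = 1/5 ✓

α = 1/5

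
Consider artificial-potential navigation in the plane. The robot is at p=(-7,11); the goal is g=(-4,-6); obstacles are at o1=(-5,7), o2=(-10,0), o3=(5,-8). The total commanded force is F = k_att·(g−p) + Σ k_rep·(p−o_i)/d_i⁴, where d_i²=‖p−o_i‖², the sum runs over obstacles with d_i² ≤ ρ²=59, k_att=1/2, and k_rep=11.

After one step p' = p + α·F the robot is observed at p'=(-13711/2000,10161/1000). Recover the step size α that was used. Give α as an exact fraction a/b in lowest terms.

F_att = 1/2·(g−p) = 1/2·(3,-17) = (1.5000,-8.5000)
o1: d²=20 ≤ ρ²=59; F_rep = 11·(-2,4)/20² = (-0.0550,0.1100)
o2: d²=130 > ρ²=59 → inactive
o3: d²=505 > ρ²=59 → inactive
F = F_att + ΣF_rep = (1.4450,-8.3900)
Δp = p'−p = (0.1445,-0.8390); α = Δx/Fx = (289/2000) / (289/200) = 1/10
check: Δy/Fy = (-839/1000) / (-839/100) = 1/10 ✓

α = 1/10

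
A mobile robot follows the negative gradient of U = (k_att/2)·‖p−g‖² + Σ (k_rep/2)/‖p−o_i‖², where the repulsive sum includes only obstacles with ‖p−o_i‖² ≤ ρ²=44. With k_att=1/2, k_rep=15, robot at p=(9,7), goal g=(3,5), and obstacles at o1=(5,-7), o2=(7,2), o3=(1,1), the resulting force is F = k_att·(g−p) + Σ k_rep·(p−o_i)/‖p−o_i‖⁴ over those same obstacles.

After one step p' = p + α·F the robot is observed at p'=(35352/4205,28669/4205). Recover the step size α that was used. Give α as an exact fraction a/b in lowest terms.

α = 1/5

F_att = 1/2·(g−p) = 1/2·(-6,-2) = (-3.0000,-1.0000)
o1: d²=212 > ρ²=44 → inactive
o2: d²=29 ≤ ρ²=44; F_rep = 15·(2,5)/29² = (0.0357,0.0892)
o3: d²=100 > ρ²=44 → inactive
F = F_att + ΣF_rep = (-2.9643,-0.9108)
Δp = p'−p = (-0.5929,-0.1822); α = Δx/Fx = (-2493/4205) / (-2493/841) = 1/5
check: Δy/Fy = (-766/4205) / (-766/841) = 1/5 ✓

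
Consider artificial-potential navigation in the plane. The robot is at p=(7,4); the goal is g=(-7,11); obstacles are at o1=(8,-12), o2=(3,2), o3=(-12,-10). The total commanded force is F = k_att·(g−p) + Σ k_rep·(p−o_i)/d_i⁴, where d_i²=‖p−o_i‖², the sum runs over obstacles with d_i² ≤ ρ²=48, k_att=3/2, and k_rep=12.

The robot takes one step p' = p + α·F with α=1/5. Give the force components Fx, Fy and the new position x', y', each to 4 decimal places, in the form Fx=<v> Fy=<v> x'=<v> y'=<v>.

Fx=-20.8800 Fy=10.5600 x'=2.8240 y'=6.1120

F_att = 3/2·(g−p) = 3/2·(-14,7) = (-21.0000,10.5000)
o1: d²=257 > ρ²=48 → inactive
o2: d²=20 ≤ ρ²=48; F_rep = 12·(4,2)/20² = (0.1200,0.0600)
o3: d²=557 > ρ²=48 → inactive
F = F_att + ΣF_rep = (-20.8800,10.5600)
p' = p + 1/5·F = (2.8240,6.1120)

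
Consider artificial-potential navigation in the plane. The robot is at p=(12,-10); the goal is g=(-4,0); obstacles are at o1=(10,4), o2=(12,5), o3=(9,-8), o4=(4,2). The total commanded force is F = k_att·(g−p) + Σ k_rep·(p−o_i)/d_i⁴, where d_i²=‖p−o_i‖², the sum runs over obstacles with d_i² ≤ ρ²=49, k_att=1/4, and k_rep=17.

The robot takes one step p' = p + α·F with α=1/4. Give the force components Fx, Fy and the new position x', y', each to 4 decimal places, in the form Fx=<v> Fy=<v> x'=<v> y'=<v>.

F_att = 1/4·(g−p) = 1/4·(-16,10) = (-4.0000,2.5000)
o1: d²=200 > ρ²=49 → inactive
o2: d²=225 > ρ²=49 → inactive
o3: d²=13 ≤ ρ²=49; F_rep = 17·(3,-2)/13² = (0.3018,-0.2012)
o4: d²=208 > ρ²=49 → inactive
F = F_att + ΣF_rep = (-3.6982,2.2988)
p' = p + 1/4·F = (11.0754,-9.4253)

Fx=-3.6982 Fy=2.2988 x'=11.0754 y'=-9.4253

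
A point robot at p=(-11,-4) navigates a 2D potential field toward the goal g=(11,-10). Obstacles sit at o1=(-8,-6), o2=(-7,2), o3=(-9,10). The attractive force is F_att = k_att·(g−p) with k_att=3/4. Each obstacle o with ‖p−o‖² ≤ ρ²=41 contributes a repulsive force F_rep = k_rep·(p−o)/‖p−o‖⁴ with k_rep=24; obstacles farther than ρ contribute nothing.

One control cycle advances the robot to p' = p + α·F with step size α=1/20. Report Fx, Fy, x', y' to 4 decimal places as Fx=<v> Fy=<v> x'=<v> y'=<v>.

F_att = 3/4·(g−p) = 3/4·(22,-6) = (16.5000,-4.5000)
o1: d²=13 ≤ ρ²=41; F_rep = 24·(-3,2)/13² = (-0.4260,0.2840)
o2: d²=52 > ρ²=41 → inactive
o3: d²=200 > ρ²=41 → inactive
F = F_att + ΣF_rep = (16.0740,-4.2160)
p' = p + 1/20·F = (-10.1963,-4.2108)

Fx=16.0740 Fy=-4.2160 x'=-10.1963 y'=-4.2108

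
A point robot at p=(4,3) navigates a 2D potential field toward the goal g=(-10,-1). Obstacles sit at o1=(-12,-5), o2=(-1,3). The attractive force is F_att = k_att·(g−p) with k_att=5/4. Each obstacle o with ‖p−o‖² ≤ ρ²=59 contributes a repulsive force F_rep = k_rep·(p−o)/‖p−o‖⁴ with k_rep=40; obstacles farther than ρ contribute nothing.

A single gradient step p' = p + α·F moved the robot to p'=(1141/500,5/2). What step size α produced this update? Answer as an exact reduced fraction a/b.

α = 1/10

F_att = 5/4·(g−p) = 5/4·(-14,-4) = (-17.5000,-5.0000)
o1: d²=320 > ρ²=59 → inactive
o2: d²=25 ≤ ρ²=59; F_rep = 40·(5,0)/25² = (0.3200,0.0000)
F = F_att + ΣF_rep = (-17.1800,-5.0000)
Δp = p'−p = (-1.7180,-0.5000); α = Δx/Fx = (-859/500) / (-859/50) = 1/10
check: Δy/Fy = (-1/2) / (-5) = 1/10 ✓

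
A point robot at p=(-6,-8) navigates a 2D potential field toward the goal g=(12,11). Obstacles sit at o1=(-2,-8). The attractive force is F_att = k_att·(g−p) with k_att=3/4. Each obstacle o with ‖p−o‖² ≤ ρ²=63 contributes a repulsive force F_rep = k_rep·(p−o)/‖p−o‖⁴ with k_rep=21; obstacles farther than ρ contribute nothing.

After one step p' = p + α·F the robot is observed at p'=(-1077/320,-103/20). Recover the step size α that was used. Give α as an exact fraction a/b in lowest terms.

α = 1/5

F_att = 3/4·(g−p) = 3/4·(18,19) = (13.5000,14.2500)
o1: d²=16 ≤ ρ²=63; F_rep = 21·(-4,0)/16² = (-0.3281,0.0000)
F = F_att + ΣF_rep = (13.1719,14.2500)
Δp = p'−p = (2.6344,2.8500); α = Δx/Fx = (843/320) / (843/64) = 1/5
check: Δy/Fy = (57/20) / (57/4) = 1/5 ✓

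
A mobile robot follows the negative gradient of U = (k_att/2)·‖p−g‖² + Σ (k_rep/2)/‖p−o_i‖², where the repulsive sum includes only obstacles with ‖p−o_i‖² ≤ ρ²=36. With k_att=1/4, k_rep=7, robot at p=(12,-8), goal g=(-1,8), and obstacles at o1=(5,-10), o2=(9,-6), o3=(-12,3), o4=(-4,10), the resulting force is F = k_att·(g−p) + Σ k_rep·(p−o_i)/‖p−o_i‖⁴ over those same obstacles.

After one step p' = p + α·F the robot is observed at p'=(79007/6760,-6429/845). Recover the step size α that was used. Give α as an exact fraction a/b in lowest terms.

α = 1/10

F_att = 1/4·(g−p) = 1/4·(-13,16) = (-3.2500,4.0000)
o1: d²=53 > ρ²=36 → inactive
o2: d²=13 ≤ ρ²=36; F_rep = 7·(3,-2)/13² = (0.1243,-0.0828)
o3: d²=697 > ρ²=36 → inactive
o4: d²=580 > ρ²=36 → inactive
F = F_att + ΣF_rep = (-3.1257,3.9172)
Δp = p'−p = (-0.3126,0.3917); α = Δx/Fx = (-2113/6760) / (-2113/676) = 1/10
check: Δy/Fy = (331/845) / (662/169) = 1/10 ✓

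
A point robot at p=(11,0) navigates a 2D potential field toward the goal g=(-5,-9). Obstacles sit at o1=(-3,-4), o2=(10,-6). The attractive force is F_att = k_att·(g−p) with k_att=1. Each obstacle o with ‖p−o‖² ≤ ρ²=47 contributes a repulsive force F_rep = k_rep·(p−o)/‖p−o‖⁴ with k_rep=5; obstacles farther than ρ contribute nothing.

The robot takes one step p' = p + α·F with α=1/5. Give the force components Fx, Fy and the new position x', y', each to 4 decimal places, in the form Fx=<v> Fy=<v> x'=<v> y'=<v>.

Fx=-15.9963 Fy=-8.9781 x'=7.8007 y'=-1.7956

F_att = 1·(g−p) = 1·(-16,-9) = (-16.0000,-9.0000)
o1: d²=212 > ρ²=47 → inactive
o2: d²=37 ≤ ρ²=47; F_rep = 5·(1,6)/37² = (0.0037,0.0219)
F = F_att + ΣF_rep = (-15.9963,-8.9781)
p' = p + 1/5·F = (7.8007,-1.7956)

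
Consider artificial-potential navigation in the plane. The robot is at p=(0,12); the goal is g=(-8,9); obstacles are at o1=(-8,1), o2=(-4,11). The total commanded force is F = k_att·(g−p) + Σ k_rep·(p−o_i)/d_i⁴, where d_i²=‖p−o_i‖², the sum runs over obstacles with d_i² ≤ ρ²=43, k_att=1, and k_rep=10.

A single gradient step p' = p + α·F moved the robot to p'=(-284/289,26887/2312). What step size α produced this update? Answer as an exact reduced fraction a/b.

F_att = 1·(g−p) = 1·(-8,-3) = (-8.0000,-3.0000)
o1: d²=185 > ρ²=43 → inactive
o2: d²=17 ≤ ρ²=43; F_rep = 10·(4,1)/17² = (0.1384,0.0346)
F = F_att + ΣF_rep = (-7.8616,-2.9654)
Δp = p'−p = (-0.9827,-0.3707); α = Δx/Fx = (-284/289) / (-2272/289) = 1/8
check: Δy/Fy = (-857/2312) / (-857/289) = 1/8 ✓

α = 1/8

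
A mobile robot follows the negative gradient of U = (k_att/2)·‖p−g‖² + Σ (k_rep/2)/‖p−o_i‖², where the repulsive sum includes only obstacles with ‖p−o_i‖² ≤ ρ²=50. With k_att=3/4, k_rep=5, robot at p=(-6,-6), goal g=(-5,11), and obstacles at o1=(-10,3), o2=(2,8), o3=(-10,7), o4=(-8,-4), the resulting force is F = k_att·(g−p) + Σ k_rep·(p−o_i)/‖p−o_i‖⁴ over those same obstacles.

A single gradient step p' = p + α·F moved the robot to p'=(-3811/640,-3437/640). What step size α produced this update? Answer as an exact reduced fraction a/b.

α = 1/20

F_att = 3/4·(g−p) = 3/4·(1,17) = (0.7500,12.7500)
o1: d²=97 > ρ²=50 → inactive
o2: d²=260 > ρ²=50 → inactive
o3: d²=185 > ρ²=50 → inactive
o4: d²=8 ≤ ρ²=50; F_rep = 5·(2,-2)/8² = (0.1562,-0.1562)
F = F_att + ΣF_rep = (0.9062,12.5938)
Δp = p'−p = (0.0453,0.6297); α = Δx/Fx = (29/640) / (29/32) = 1/20
check: Δy/Fy = (403/640) / (403/32) = 1/20 ✓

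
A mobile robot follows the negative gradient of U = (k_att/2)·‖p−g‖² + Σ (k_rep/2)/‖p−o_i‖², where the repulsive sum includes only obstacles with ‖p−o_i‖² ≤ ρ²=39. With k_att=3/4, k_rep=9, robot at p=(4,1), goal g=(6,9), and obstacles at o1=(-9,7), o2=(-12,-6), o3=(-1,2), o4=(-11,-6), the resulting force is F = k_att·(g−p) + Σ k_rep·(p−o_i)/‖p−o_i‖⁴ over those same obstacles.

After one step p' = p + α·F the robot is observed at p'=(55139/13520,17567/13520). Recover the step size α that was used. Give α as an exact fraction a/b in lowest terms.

F_att = 3/4·(g−p) = 3/4·(2,8) = (1.5000,6.0000)
o1: d²=205 > ρ²=39 → inactive
o2: d²=305 > ρ²=39 → inactive
o3: d²=26 ≤ ρ²=39; F_rep = 9·(5,-1)/26² = (0.0666,-0.0133)
o4: d²=274 > ρ²=39 → inactive
F = F_att + ΣF_rep = (1.5666,5.9867)
Δp = p'−p = (0.0783,0.2993); α = Δx/Fx = (1059/13520) / (1059/676) = 1/20
check: Δy/Fy = (4047/13520) / (4047/676) = 1/20 ✓

α = 1/20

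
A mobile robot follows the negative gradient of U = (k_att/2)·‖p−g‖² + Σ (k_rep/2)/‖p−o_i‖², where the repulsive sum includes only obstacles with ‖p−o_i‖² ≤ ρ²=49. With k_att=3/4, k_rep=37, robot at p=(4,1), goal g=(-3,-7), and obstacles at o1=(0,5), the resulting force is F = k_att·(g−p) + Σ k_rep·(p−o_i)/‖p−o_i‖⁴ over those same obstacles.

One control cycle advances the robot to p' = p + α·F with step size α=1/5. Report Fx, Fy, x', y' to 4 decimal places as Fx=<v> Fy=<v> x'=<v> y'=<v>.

Fx=-5.1055 Fy=-6.1445 x'=2.9789 y'=-0.2289

F_att = 3/4·(g−p) = 3/4·(-7,-8) = (-5.2500,-6.0000)
o1: d²=32 ≤ ρ²=49; F_rep = 37·(4,-4)/32² = (0.1445,-0.1445)
F = F_att + ΣF_rep = (-5.1055,-6.1445)
p' = p + 1/5·F = (2.9789,-0.2289)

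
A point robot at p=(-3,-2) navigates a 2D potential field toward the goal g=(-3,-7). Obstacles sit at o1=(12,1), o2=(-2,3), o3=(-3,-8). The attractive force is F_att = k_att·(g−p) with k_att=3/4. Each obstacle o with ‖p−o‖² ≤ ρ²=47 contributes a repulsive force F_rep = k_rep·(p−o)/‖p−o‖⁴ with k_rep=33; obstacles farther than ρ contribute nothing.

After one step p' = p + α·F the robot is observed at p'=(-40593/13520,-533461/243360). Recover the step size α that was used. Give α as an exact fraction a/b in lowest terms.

α = 1/20

F_att = 3/4·(g−p) = 3/4·(0,-5) = (0.0000,-3.7500)
o1: d²=234 > ρ²=47 → inactive
o2: d²=26 ≤ ρ²=47; F_rep = 33·(-1,-5)/26² = (-0.0488,-0.2441)
o3: d²=36 ≤ ρ²=47; F_rep = 33·(0,6)/36² = (0.0000,0.1528)
F = F_att + ΣF_rep = (-0.0488,-3.8413)
Δp = p'−p = (-0.0024,-0.1921); α = Δx/Fx = (-33/13520) / (-33/676) = 1/20
check: Δy/Fy = (-46741/243360) / (-46741/12168) = 1/20 ✓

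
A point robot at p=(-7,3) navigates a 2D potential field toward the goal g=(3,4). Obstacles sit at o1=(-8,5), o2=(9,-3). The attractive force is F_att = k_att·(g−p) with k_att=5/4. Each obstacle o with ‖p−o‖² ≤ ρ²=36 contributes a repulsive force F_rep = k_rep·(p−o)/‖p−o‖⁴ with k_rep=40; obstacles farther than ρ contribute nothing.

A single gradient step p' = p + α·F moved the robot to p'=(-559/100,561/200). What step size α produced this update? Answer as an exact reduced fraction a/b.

F_att = 5/4·(g−p) = 5/4·(10,1) = (12.5000,1.2500)
o1: d²=5 ≤ ρ²=36; F_rep = 40·(1,-2)/5² = (1.6000,-3.2000)
o2: d²=292 > ρ²=36 → inactive
F = F_att + ΣF_rep = (14.1000,-1.9500)
Δp = p'−p = (1.4100,-0.1950); α = Δx/Fx = (141/100) / (141/10) = 1/10
check: Δy/Fy = (-39/200) / (-39/20) = 1/10 ✓

α = 1/10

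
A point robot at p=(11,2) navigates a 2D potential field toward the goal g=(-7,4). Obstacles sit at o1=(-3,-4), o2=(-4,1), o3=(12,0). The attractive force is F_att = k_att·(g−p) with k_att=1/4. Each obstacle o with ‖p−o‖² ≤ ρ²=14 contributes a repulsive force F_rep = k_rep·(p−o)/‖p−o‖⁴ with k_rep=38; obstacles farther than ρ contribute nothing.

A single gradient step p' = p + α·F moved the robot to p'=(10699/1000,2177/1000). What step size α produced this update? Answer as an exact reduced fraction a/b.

F_att = 1/4·(g−p) = 1/4·(-18,2) = (-4.5000,0.5000)
o1: d²=232 > ρ²=14 → inactive
o2: d²=226 > ρ²=14 → inactive
o3: d²=5 ≤ ρ²=14; F_rep = 38·(-1,2)/5² = (-1.5200,3.0400)
F = F_att + ΣF_rep = (-6.0200,3.5400)
Δp = p'−p = (-0.3010,0.1770); α = Δx/Fx = (-301/1000) / (-301/50) = 1/20
check: Δy/Fy = (177/1000) / (177/50) = 1/20 ✓

α = 1/20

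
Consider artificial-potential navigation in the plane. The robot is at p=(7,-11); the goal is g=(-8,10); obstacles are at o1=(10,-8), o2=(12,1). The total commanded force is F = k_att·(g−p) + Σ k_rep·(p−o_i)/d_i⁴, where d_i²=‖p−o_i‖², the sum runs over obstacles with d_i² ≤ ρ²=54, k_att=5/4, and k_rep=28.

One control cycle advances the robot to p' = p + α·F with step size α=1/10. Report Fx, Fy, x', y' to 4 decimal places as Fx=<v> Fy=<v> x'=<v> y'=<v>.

Fx=-19.0093 Fy=25.9907 x'=5.0991 y'=-8.4009

F_att = 5/4·(g−p) = 5/4·(-15,21) = (-18.7500,26.2500)
o1: d²=18 ≤ ρ²=54; F_rep = 28·(-3,-3)/18² = (-0.2593,-0.2593)
o2: d²=169 > ρ²=54 → inactive
F = F_att + ΣF_rep = (-19.0093,25.9907)
p' = p + 1/10·F = (5.0991,-8.4009)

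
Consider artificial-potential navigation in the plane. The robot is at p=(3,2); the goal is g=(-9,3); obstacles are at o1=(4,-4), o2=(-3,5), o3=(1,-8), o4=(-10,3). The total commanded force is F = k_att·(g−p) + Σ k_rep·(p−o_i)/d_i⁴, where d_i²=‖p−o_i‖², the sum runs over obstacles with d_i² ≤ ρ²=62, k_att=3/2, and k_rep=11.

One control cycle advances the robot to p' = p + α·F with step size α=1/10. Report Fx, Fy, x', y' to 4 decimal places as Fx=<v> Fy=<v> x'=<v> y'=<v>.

F_att = 3/2·(g−p) = 3/2·(-12,1) = (-18.0000,1.5000)
o1: d²=37 ≤ ρ²=62; F_rep = 11·(-1,6)/37² = (-0.0080,0.0482)
o2: d²=45 ≤ ρ²=62; F_rep = 11·(6,-3)/45² = (0.0326,-0.0163)
o3: d²=104 > ρ²=62 → inactive
o4: d²=170 > ρ²=62 → inactive
F = F_att + ΣF_rep = (-17.9754,1.5319)
p' = p + 1/10·F = (1.2025,2.1532)

Fx=-17.9754 Fy=1.5319 x'=1.2025 y'=2.1532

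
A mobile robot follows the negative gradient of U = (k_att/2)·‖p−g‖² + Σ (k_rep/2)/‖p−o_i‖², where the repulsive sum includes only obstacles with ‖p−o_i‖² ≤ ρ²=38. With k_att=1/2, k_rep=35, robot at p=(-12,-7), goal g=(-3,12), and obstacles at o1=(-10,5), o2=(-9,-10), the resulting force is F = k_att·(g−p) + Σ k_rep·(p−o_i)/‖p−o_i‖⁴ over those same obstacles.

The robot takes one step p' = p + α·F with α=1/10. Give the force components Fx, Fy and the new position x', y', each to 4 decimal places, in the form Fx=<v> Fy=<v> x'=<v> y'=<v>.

Fx=4.1759 Fy=9.8241 x'=-11.5824 y'=-6.0176

F_att = 1/2·(g−p) = 1/2·(9,19) = (4.5000,9.5000)
o1: d²=148 > ρ²=38 → inactive
o2: d²=18 ≤ ρ²=38; F_rep = 35·(-3,3)/18² = (-0.3241,0.3241)
F = F_att + ΣF_rep = (4.1759,9.8241)
p' = p + 1/10·F = (-11.5824,-6.0176)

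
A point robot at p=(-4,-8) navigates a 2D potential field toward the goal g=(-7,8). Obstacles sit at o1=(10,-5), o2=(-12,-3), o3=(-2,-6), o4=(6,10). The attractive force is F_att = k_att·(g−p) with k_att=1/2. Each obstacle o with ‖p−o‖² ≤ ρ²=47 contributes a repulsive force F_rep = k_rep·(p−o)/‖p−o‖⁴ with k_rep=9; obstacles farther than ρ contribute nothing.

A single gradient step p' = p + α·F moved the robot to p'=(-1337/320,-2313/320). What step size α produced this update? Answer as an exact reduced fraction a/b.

F_att = 1/2·(g−p) = 1/2·(-3,16) = (-1.5000,8.0000)
o1: d²=205 > ρ²=47 → inactive
o2: d²=89 > ρ²=47 → inactive
o3: d²=8 ≤ ρ²=47; F_rep = 9·(-2,-2)/8² = (-0.2812,-0.2812)
o4: d²=424 > ρ²=47 → inactive
F = F_att + ΣF_rep = (-1.7812,7.7188)
Δp = p'−p = (-0.1781,0.7719); α = Δx/Fx = (-57/320) / (-57/32) = 1/10
check: Δy/Fy = (247/320) / (247/32) = 1/10 ✓

α = 1/10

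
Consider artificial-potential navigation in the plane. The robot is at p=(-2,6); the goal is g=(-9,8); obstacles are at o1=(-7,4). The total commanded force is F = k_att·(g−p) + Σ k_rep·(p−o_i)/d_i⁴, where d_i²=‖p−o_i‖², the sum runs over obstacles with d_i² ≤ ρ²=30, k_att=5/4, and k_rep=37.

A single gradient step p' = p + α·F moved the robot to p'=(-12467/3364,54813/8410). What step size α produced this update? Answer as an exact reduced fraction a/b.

F_att = 5/4·(g−p) = 5/4·(-7,2) = (-8.7500,2.5000)
o1: d²=29 ≤ ρ²=30; F_rep = 37·(5,2)/29² = (0.2200,0.0880)
F = F_att + ΣF_rep = (-8.5300,2.5880)
Δp = p'−p = (-1.7060,0.5176); α = Δx/Fx = (-5739/3364) / (-28695/3364) = 1/5
check: Δy/Fy = (4353/8410) / (4353/1682) = 1/5 ✓

α = 1/5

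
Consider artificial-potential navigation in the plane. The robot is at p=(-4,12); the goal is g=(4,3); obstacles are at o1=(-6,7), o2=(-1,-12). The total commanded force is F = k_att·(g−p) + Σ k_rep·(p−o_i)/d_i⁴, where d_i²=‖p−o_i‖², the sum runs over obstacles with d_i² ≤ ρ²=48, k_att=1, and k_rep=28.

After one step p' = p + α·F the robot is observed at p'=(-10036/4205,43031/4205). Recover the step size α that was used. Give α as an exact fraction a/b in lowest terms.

F_att = 1·(g−p) = 1·(8,-9) = (8.0000,-9.0000)
o1: d²=29 ≤ ρ²=48; F_rep = 28·(2,5)/29² = (0.0666,0.1665)
o2: d²=585 > ρ²=48 → inactive
F = F_att + ΣF_rep = (8.0666,-8.8335)
Δp = p'−p = (1.6133,-1.7667); α = Δx/Fx = (6784/4205) / (6784/841) = 1/5
check: Δy/Fy = (-7429/4205) / (-7429/841) = 1/5 ✓

α = 1/5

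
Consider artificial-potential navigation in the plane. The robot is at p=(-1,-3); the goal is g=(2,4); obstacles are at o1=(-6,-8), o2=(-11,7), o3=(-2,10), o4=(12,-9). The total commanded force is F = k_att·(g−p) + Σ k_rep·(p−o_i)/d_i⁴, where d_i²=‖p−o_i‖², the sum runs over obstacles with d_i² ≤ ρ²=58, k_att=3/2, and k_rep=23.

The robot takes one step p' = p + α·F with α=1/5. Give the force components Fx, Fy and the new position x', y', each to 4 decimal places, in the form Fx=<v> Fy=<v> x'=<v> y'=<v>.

F_att = 3/2·(g−p) = 3/2·(3,7) = (4.5000,10.5000)
o1: d²=50 ≤ ρ²=58; F_rep = 23·(5,5)/50² = (0.0460,0.0460)
o2: d²=200 > ρ²=58 → inactive
o3: d²=170 > ρ²=58 → inactive
o4: d²=205 > ρ²=58 → inactive
F = F_att + ΣF_rep = (4.5460,10.5460)
p' = p + 1/5·F = (-0.0908,-0.8908)

Fx=4.5460 Fy=10.5460 x'=-0.0908 y'=-0.8908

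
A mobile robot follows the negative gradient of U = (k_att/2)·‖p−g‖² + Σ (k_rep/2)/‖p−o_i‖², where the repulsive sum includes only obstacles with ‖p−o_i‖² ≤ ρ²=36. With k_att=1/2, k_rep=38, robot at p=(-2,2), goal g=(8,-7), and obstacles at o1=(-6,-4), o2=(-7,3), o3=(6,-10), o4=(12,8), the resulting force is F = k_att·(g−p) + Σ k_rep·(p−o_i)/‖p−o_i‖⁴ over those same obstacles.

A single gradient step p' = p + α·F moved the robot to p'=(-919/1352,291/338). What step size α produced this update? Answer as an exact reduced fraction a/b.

F_att = 1/2·(g−p) = 1/2·(10,-9) = (5.0000,-4.5000)
o1: d²=52 > ρ²=36 → inactive
o2: d²=26 ≤ ρ²=36; F_rep = 38·(5,-1)/26² = (0.2811,-0.0562)
o3: d²=208 > ρ²=36 → inactive
o4: d²=232 > ρ²=36 → inactive
F = F_att + ΣF_rep = (5.2811,-4.5562)
Δp = p'−p = (1.3203,-1.1391); α = Δx/Fx = (1785/1352) / (1785/338) = 1/4
check: Δy/Fy = (-385/338) / (-770/169) = 1/4 ✓

α = 1/4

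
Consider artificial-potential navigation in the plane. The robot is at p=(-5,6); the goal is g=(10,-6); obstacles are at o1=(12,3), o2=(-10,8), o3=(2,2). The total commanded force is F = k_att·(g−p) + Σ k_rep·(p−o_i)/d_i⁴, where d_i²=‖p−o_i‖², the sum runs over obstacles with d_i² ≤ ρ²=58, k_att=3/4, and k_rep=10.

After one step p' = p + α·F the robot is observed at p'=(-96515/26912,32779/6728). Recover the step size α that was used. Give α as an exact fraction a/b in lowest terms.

F_att = 3/4·(g−p) = 3/4·(15,-12) = (11.2500,-9.0000)
o1: d²=298 > ρ²=58 → inactive
o2: d²=29 ≤ ρ²=58; F_rep = 10·(5,-2)/29² = (0.0595,-0.0238)
o3: d²=65 > ρ²=58 → inactive
F = F_att + ΣF_rep = (11.3095,-9.0238)
Δp = p'−p = (1.4137,-1.1280); α = Δx/Fx = (38045/26912) / (38045/3364) = 1/8
check: Δy/Fy = (-7589/6728) / (-7589/841) = 1/8 ✓

α = 1/8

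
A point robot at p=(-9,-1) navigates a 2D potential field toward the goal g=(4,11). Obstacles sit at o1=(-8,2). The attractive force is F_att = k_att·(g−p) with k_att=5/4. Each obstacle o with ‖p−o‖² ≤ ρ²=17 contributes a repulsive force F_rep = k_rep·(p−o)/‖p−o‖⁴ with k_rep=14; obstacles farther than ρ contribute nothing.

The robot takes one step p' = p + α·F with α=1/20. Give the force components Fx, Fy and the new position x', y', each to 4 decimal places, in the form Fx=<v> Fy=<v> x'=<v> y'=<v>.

F_att = 5/4·(g−p) = 5/4·(13,12) = (16.2500,15.0000)
o1: d²=10 ≤ ρ²=17; F_rep = 14·(-1,-3)/10² = (-0.1400,-0.4200)
F = F_att + ΣF_rep = (16.1100,14.5800)
p' = p + 1/20·F = (-8.1945,-0.2710)

Fx=16.1100 Fy=14.5800 x'=-8.1945 y'=-0.2710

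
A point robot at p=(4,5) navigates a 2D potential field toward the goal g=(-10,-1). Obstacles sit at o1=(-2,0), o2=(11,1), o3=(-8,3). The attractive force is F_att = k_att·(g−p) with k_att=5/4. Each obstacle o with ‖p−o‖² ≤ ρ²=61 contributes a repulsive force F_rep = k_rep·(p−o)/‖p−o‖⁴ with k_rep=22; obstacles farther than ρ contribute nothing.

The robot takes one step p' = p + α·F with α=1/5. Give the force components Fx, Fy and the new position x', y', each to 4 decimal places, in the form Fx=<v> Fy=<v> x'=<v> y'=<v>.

F_att = 5/4·(g−p) = 5/4·(-14,-6) = (-17.5000,-7.5000)
o1: d²=61 ≤ ρ²=61; F_rep = 22·(6,5)/61² = (0.0355,0.0296)
o2: d²=65 > ρ²=61 → inactive
o3: d²=148 > ρ²=61 → inactive
F = F_att + ΣF_rep = (-17.4645,-7.4704)
p' = p + 1/5·F = (0.5071,3.5059)

Fx=-17.4645 Fy=-7.4704 x'=0.5071 y'=3.5059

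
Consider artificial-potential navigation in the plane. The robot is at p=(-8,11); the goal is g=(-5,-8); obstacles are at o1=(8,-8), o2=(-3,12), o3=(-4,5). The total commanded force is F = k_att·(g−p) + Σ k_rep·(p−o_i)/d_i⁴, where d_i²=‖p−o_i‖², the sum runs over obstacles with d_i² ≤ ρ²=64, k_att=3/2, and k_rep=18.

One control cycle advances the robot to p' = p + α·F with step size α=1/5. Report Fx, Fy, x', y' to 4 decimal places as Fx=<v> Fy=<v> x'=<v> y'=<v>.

F_att = 3/2·(g−p) = 3/2·(3,-19) = (4.5000,-28.5000)
o1: d²=617 > ρ²=64 → inactive
o2: d²=26 ≤ ρ²=64; F_rep = 18·(-5,-1)/26² = (-0.1331,-0.0266)
o3: d²=52 ≤ ρ²=64; F_rep = 18·(-4,6)/52² = (-0.0266,0.0399)
F = F_att + ΣF_rep = (4.3402,-28.4867)
p' = p + 1/5·F = (-7.1320,5.3027)

Fx=4.3402 Fy=-28.4867 x'=-7.1320 y'=5.3027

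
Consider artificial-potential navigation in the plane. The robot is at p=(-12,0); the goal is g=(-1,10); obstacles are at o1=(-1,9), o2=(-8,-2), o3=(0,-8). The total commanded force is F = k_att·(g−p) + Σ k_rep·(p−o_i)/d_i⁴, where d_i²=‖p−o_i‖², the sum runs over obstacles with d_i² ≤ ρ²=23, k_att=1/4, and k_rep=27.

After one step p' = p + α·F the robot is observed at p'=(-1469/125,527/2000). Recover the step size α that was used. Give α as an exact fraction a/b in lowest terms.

α = 1/10

F_att = 1/4·(g−p) = 1/4·(11,10) = (2.7500,2.5000)
o1: d²=202 > ρ²=23 → inactive
o2: d²=20 ≤ ρ²=23; F_rep = 27·(-4,2)/20² = (-0.2700,0.1350)
o3: d²=208 > ρ²=23 → inactive
F = F_att + ΣF_rep = (2.4800,2.6350)
Δp = p'−p = (0.2480,0.2635); α = Δx/Fx = (31/125) / (62/25) = 1/10
check: Δy/Fy = (527/2000) / (527/200) = 1/10 ✓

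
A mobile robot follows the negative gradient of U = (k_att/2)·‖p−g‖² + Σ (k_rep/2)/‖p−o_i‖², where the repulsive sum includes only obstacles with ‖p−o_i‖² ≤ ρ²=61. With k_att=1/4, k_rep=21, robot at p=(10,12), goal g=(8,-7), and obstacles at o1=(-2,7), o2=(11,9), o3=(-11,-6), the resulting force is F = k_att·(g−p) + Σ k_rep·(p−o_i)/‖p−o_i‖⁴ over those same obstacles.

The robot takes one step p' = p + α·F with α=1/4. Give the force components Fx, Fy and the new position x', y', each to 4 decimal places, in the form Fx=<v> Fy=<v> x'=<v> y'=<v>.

F_att = 1/4·(g−p) = 1/4·(-2,-19) = (-0.5000,-4.7500)
o1: d²=169 > ρ²=61 → inactive
o2: d²=10 ≤ ρ²=61; F_rep = 21·(-1,3)/10² = (-0.2100,0.6300)
o3: d²=765 > ρ²=61 → inactive
F = F_att + ΣF_rep = (-0.7100,-4.1200)
p' = p + 1/4·F = (9.8225,10.9700)

Fx=-0.7100 Fy=-4.1200 x'=9.8225 y'=10.9700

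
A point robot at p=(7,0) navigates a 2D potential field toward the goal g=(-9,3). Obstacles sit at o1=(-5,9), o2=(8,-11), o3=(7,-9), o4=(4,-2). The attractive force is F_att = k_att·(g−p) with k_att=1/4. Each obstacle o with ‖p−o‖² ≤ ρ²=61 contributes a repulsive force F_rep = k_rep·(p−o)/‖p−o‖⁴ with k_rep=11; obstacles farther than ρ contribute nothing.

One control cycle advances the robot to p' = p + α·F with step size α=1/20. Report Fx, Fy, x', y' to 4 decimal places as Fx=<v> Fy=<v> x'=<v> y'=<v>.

Fx=-3.8047 Fy=0.8802 x'=6.8098 y'=0.0440

F_att = 1/4·(g−p) = 1/4·(-16,3) = (-4.0000,0.7500)
o1: d²=225 > ρ²=61 → inactive
o2: d²=122 > ρ²=61 → inactive
o3: d²=81 > ρ²=61 → inactive
o4: d²=13 ≤ ρ²=61; F_rep = 11·(3,2)/13² = (0.1953,0.1302)
F = F_att + ΣF_rep = (-3.8047,0.8802)
p' = p + 1/20·F = (6.8098,0.0440)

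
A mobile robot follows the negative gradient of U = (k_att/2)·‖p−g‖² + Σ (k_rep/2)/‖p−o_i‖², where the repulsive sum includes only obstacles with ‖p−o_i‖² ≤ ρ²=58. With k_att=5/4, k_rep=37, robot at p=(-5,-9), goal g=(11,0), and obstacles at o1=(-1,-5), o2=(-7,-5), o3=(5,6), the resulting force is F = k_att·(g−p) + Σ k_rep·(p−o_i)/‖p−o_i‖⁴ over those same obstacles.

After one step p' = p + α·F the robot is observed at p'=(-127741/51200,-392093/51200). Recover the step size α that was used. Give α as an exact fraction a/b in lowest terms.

α = 1/8

F_att = 5/4·(g−p) = 5/4·(16,9) = (20.0000,11.2500)
o1: d²=32 ≤ ρ²=58; F_rep = 37·(-4,-4)/32² = (-0.1445,-0.1445)
o2: d²=20 ≤ ρ²=58; F_rep = 37·(2,-4)/20² = (0.1850,-0.3700)
o3: d²=325 > ρ²=58 → inactive
F = F_att + ΣF_rep = (20.0405,10.7355)
Δp = p'−p = (2.5051,1.3419); α = Δx/Fx = (128259/51200) / (128259/6400) = 1/8
check: Δy/Fy = (68707/51200) / (68707/6400) = 1/8 ✓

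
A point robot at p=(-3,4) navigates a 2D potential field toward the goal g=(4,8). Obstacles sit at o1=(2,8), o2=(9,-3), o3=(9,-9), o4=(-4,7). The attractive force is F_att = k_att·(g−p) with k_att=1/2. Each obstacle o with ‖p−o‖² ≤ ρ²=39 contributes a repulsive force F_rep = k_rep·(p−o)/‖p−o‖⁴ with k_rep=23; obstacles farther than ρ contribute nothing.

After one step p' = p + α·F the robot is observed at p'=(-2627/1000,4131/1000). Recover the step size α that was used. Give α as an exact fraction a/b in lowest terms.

α = 1/10

F_att = 1/2·(g−p) = 1/2·(7,4) = (3.5000,2.0000)
o1: d²=41 > ρ²=39 → inactive
o2: d²=193 > ρ²=39 → inactive
o3: d²=313 > ρ²=39 → inactive
o4: d²=10 ≤ ρ²=39; F_rep = 23·(1,-3)/10² = (0.2300,-0.6900)
F = F_att + ΣF_rep = (3.7300,1.3100)
Δp = p'−p = (0.3730,0.1310); α = Δx/Fx = (373/1000) / (373/100) = 1/10
check: Δy/Fy = (131/1000) / (131/100) = 1/10 ✓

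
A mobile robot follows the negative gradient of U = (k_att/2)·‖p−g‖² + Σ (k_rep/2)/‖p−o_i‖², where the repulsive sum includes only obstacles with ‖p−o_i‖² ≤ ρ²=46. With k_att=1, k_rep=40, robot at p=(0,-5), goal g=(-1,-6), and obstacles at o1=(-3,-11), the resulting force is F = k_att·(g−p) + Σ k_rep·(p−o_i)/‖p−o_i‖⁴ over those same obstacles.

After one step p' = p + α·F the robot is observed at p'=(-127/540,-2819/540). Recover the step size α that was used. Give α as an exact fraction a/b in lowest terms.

F_att = 1·(g−p) = 1·(-1,-1) = (-1.0000,-1.0000)
o1: d²=45 ≤ ρ²=46; F_rep = 40·(3,6)/45² = (0.0593,0.1185)
F = F_att + ΣF_rep = (-0.9407,-0.8815)
Δp = p'−p = (-0.2352,-0.2204); α = Δx/Fx = (-127/540) / (-127/135) = 1/4
check: Δy/Fy = (-119/540) / (-119/135) = 1/4 ✓

α = 1/4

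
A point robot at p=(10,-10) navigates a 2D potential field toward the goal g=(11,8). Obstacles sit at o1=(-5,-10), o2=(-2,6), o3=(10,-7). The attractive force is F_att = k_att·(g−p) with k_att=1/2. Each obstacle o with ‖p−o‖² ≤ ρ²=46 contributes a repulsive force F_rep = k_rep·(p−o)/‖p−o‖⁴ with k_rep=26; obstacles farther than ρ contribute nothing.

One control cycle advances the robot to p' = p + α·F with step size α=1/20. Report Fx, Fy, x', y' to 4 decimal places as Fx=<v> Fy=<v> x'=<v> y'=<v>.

F_att = 1/2·(g−p) = 1/2·(1,18) = (0.5000,9.0000)
o1: d²=225 > ρ²=46 → inactive
o2: d²=400 > ρ²=46 → inactive
o3: d²=9 ≤ ρ²=46; F_rep = 26·(0,-3)/9² = (0.0000,-0.9630)
F = F_att + ΣF_rep = (0.5000,8.0370)
p' = p + 1/20·F = (10.0250,-9.5981)

Fx=0.5000 Fy=8.0370 x'=10.0250 y'=-9.5981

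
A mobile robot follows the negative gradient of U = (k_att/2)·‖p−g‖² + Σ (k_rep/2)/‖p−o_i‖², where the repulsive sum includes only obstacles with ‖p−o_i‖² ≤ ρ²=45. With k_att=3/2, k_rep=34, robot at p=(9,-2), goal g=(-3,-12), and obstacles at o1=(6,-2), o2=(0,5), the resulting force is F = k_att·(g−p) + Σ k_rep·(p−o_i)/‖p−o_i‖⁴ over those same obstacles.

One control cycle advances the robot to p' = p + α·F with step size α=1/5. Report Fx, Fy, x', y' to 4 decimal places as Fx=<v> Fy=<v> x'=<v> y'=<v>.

Fx=-16.7407 Fy=-15.0000 x'=5.6519 y'=-5.0000

F_att = 3/2·(g−p) = 3/2·(-12,-10) = (-18.0000,-15.0000)
o1: d²=9 ≤ ρ²=45; F_rep = 34·(3,0)/9² = (1.2593,0.0000)
o2: d²=130 > ρ²=45 → inactive
F = F_att + ΣF_rep = (-16.7407,-15.0000)
p' = p + 1/5·F = (5.6519,-5.0000)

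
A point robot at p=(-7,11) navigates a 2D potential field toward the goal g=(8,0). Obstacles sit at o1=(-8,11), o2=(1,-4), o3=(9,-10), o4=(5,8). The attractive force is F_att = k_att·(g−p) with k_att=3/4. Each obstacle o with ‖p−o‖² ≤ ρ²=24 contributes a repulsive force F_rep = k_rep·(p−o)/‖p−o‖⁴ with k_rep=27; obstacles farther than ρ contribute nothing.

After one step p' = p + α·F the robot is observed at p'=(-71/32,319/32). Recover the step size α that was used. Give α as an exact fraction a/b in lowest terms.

F_att = 3/4·(g−p) = 3/4·(15,-11) = (11.2500,-8.2500)
o1: d²=1 ≤ ρ²=24; F_rep = 27·(1,0)/1² = (27.0000,0.0000)
o2: d²=289 > ρ²=24 → inactive
o3: d²=697 > ρ²=24 → inactive
o4: d²=153 > ρ²=24 → inactive
F = F_att + ΣF_rep = (38.2500,-8.2500)
Δp = p'−p = (4.7812,-1.0312); α = Δx/Fx = (153/32) / (153/4) = 1/8
check: Δy/Fy = (-33/32) / (-33/4) = 1/8 ✓

α = 1/8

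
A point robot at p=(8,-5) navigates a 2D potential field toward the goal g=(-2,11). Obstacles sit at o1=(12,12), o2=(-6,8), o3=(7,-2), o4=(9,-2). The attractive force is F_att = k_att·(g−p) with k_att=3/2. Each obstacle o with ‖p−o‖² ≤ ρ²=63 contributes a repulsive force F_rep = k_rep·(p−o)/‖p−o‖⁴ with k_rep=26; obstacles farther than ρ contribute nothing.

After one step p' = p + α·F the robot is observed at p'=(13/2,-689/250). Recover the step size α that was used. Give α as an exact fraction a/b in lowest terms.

F_att = 3/2·(g−p) = 3/2·(-10,16) = (-15.0000,24.0000)
o1: d²=305 > ρ²=63 → inactive
o2: d²=365 > ρ²=63 → inactive
o3: d²=10 ≤ ρ²=63; F_rep = 26·(1,-3)/10² = (0.2600,-0.7800)
o4: d²=10 ≤ ρ²=63; F_rep = 26·(-1,-3)/10² = (-0.2600,-0.7800)
F = F_att + ΣF_rep = (-15.0000,22.4400)
Δp = p'−p = (-1.5000,2.2440); α = Δx/Fx = (-3/2) / (-15) = 1/10
check: Δy/Fy = (561/250) / (561/25) = 1/10 ✓

α = 1/10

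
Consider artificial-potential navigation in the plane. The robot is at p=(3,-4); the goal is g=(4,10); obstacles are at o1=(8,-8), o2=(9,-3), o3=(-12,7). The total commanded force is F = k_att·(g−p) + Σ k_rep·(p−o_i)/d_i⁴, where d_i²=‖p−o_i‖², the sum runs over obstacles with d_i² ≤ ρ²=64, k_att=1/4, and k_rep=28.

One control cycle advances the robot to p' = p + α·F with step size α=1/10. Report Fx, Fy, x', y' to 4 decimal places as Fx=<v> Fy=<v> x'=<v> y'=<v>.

F_att = 1/4·(g−p) = 1/4·(1,14) = (0.2500,3.5000)
o1: d²=41 ≤ ρ²=64; F_rep = 28·(-5,4)/41² = (-0.0833,0.0666)
o2: d²=37 ≤ ρ²=64; F_rep = 28·(-6,-1)/37² = (-0.1227,-0.0205)
o3: d²=346 > ρ²=64 → inactive
F = F_att + ΣF_rep = (0.0440,3.5462)
p' = p + 1/10·F = (3.0044,-3.6454)

Fx=0.0440 Fy=3.5462 x'=3.0044 y'=-3.6454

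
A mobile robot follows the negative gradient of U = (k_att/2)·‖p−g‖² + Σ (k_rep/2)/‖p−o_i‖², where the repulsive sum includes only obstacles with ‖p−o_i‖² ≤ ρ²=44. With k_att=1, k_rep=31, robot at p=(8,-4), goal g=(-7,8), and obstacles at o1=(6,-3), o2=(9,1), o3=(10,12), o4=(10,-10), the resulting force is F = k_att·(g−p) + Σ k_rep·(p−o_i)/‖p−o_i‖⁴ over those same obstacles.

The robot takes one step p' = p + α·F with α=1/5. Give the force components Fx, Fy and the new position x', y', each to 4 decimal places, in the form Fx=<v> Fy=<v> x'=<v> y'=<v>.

Fx=-12.6046 Fy=10.6470 x'=5.4791 y'=-1.8706

F_att = 1·(g−p) = 1·(-15,12) = (-15.0000,12.0000)
o1: d²=5 ≤ ρ²=44; F_rep = 31·(2,-1)/5² = (2.4800,-1.2400)
o2: d²=26 ≤ ρ²=44; F_rep = 31·(-1,-5)/26² = (-0.0459,-0.2293)
o3: d²=260 > ρ²=44 → inactive
o4: d²=40 ≤ ρ²=44; F_rep = 31·(-2,6)/40² = (-0.0387,0.1163)
F = F_att + ΣF_rep = (-12.6046,10.6470)
p' = p + 1/5·F = (5.4791,-1.8706)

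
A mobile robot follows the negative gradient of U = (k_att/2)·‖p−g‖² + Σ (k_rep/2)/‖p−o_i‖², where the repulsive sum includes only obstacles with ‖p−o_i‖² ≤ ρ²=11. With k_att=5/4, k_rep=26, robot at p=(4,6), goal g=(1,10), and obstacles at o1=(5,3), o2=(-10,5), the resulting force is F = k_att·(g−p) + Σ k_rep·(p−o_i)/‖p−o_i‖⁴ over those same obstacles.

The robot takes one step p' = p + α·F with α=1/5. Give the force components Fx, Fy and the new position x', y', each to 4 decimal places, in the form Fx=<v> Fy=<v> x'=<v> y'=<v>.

Fx=-4.0100 Fy=5.7800 x'=3.1980 y'=7.1560

F_att = 5/4·(g−p) = 5/4·(-3,4) = (-3.7500,5.0000)
o1: d²=10 ≤ ρ²=11; F_rep = 26·(-1,3)/10² = (-0.2600,0.7800)
o2: d²=197 > ρ²=11 → inactive
F = F_att + ΣF_rep = (-4.0100,5.7800)
p' = p + 1/5·F = (3.1980,7.1560)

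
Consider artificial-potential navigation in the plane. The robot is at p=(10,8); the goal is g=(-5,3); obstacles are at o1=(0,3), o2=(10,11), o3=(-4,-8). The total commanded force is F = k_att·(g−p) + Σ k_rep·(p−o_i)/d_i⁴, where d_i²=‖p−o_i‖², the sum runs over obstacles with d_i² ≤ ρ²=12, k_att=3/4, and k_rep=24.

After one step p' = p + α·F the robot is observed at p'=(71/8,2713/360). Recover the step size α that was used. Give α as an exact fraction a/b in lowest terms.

F_att = 3/4·(g−p) = 3/4·(-15,-5) = (-11.2500,-3.7500)
o1: d²=125 > ρ²=12 → inactive
o2: d²=9 ≤ ρ²=12; F_rep = 24·(0,-3)/9² = (0.0000,-0.8889)
o3: d²=452 > ρ²=12 → inactive
F = F_att + ΣF_rep = (-11.2500,-4.6389)
Δp = p'−p = (-1.1250,-0.4639); α = Δx/Fx = (-9/8) / (-45/4) = 1/10
check: Δy/Fy = (-167/360) / (-167/36) = 1/10 ✓

α = 1/10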